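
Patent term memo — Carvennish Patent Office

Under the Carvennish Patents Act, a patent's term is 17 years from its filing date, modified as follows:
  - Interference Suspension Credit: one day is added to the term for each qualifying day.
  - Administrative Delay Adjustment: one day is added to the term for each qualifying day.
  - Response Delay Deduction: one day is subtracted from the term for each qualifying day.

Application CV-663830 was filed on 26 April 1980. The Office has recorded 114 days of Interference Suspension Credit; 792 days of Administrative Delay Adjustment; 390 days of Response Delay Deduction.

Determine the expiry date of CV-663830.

September 24, 1998

Base term: filing date + 17 years → 26 April 1997.
Interference Suspension Credit: +114 days → 18 August 1997.
Administrative Delay Adjustment: +792 days → 19 October 1999.
Response Delay Deduction: −390 days → 24 September 1998.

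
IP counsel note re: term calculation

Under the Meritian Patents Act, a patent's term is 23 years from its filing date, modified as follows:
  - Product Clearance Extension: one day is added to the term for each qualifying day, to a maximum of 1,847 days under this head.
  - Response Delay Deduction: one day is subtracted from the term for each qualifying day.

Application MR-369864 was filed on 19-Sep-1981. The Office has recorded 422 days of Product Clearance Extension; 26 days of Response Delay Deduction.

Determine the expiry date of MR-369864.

October 20, 2005

Base term: filing date + 23 years → 19 September 2004.
Product Clearance Extension: 422 days (within the 1847-day cap) → +422 days → 15 November 2005.
Response Delay Deduction: −26 days → 20 October 2005.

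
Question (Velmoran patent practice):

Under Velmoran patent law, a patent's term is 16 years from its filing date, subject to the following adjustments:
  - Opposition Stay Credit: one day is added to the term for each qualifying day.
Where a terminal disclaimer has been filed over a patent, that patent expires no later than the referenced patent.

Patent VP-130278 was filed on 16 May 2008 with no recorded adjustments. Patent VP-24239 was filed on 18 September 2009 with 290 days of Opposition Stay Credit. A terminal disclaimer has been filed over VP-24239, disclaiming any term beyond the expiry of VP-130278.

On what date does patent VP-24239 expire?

Natural term of VP-24239:
  Base: filing + 16 years → 18 September 2025.
  Opposition Stay Credit: +290 days → 5 July 2026.
Expiry of referenced patent VP-130278:
  Base: filing + 16 years → 16 May 2024.
Terminal disclaimer: VP-24239 expires on the earlier of 5 July 2026 and 16 May 2024.

May 16, 2024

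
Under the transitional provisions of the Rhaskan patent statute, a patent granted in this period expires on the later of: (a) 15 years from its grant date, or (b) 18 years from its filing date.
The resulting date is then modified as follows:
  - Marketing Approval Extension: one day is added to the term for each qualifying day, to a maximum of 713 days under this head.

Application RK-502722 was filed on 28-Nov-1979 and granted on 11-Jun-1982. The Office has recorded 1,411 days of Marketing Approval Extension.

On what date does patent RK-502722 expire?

1999-11-11

(a) grant + 15 years → 11 June 1997.
(b) filing + 18 years → 28 November 1997.
Later of the two: 28 November 1997.
Marketing Approval Extension: 1411 days claimed exceeds the 713-day cap, so +713 days → 11 November 1999.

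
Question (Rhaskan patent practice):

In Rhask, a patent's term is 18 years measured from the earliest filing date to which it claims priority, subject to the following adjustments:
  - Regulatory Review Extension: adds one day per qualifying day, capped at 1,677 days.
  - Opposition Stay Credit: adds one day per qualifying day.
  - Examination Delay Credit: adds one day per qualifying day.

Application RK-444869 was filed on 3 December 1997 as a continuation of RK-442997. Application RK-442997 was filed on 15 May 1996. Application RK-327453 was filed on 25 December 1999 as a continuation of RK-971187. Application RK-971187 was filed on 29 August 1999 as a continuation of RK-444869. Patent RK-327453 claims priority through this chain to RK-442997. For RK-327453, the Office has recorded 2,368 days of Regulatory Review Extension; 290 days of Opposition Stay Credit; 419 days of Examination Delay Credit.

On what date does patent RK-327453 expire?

November 25, 2020

Earliest priority filing: 15 May 1996.
Base term: 15 May 1996 + 18 years → 15 May 2014.
Regulatory Review Extension: 2368 days claimed exceeds the 1677-day cap, so +1677 days → 17 December 2018.
Opposition Stay Credit: +290 days → 3 October 2019.
Examination Delay Credit: +419 days → 25 November 2020.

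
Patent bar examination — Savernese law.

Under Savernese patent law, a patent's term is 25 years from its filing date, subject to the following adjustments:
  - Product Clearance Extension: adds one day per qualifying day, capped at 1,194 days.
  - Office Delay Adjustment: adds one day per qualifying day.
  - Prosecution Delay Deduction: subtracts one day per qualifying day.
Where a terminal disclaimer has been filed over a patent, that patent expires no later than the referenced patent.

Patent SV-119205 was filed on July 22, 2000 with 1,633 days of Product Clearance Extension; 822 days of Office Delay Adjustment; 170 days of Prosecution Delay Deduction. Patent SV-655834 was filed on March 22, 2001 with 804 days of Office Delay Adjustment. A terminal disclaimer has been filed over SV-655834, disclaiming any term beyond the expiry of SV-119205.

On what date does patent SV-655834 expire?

2028-06-03

Natural term of SV-655834:
  Base: filing + 25 years → 22 March 2026.
  Office Delay Adjustment: +804 days → 3 June 2028.
Expiry of referenced patent SV-119205:
  Base: filing + 25 years → 22 July 2025.
  Product Clearance Extension: 1633 days claimed exceeds the 1194-day cap, so +1194 days → 28 October 2028.
  Office Delay Adjustment: +822 days → 28 January 2031.
  Prosecution Delay Deduction: −170 days → 11 August 2030.
Terminal disclaimer: SV-655834 expires on the earlier of 3 June 2028 and 11 August 2030.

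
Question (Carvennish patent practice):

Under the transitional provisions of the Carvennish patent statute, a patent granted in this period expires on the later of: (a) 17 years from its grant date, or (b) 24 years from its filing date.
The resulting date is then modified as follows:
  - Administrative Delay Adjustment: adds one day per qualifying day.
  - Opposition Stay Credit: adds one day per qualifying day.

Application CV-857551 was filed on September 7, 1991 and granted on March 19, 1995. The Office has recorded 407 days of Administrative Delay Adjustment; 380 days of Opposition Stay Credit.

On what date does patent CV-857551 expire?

(a) grant + 17 years → 19 March 2012.
(b) filing + 24 years → 7 September 2015.
Later of the two: 7 September 2015.
Administrative Delay Adjustment: +407 days → 18 October 2016.
Opposition Stay Credit: +380 days → 2 November 2017.

November 2, 2017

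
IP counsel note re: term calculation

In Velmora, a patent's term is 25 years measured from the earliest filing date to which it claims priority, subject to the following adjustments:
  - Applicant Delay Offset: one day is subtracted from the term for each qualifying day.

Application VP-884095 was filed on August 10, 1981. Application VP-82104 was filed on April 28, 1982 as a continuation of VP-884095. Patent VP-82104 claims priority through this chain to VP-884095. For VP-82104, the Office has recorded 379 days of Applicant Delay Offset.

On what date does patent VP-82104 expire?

Earliest priority filing: 10 August 1981.
Base term: 10 August 1981 + 25 years → 10 August 2006.
Applicant Delay Offset: −379 days → 27 July 2005.

July 27, 2005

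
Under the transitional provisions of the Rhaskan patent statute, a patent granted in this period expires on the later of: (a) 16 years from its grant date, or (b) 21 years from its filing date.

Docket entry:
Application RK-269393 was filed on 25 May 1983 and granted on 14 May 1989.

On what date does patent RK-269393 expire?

May 14, 2005

(a) grant + 16 years → 14 May 2005.
(b) filing + 21 years → 25 May 2004.
Later of the two: 14 May 2005.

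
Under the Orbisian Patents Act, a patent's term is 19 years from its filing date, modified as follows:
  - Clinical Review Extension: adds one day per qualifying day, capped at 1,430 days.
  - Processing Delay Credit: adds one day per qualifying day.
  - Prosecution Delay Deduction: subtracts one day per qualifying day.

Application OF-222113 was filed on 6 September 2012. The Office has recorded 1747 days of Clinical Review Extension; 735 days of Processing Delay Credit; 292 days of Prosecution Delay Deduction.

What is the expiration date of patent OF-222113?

Base term: filing date + 19 years → 6 September 2031.
Clinical Review Extension: 1747 days claimed exceeds the 1430-day cap, so +1430 days → 6 August 2035.
Processing Delay Credit: +735 days → 10 August 2037.
Prosecution Delay Deduction: −292 days → 22 October 2036.

2036-10-22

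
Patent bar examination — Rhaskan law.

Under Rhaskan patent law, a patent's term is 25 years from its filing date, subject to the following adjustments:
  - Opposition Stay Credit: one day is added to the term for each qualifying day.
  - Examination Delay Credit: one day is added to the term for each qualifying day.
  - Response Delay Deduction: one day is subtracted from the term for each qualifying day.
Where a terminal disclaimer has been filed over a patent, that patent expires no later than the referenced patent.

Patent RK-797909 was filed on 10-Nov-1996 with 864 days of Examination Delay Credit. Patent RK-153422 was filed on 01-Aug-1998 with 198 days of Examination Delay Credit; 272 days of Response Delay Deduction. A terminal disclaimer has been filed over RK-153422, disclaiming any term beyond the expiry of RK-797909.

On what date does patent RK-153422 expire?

Natural term of RK-153422:
  Base: filing + 25 years → 1 August 2023.
  Examination Delay Credit: +198 days → 15 February 2024.
  Response Delay Deduction: −272 days → 19 May 2023.
Expiry of referenced patent RK-797909:
  Base: filing + 25 years → 10 November 2021.
  Examination Delay Credit: +864 days → 23 March 2024.
Terminal disclaimer: RK-153422 expires on the earlier of 19 May 2023 and 23 March 2024.

May 19, 2023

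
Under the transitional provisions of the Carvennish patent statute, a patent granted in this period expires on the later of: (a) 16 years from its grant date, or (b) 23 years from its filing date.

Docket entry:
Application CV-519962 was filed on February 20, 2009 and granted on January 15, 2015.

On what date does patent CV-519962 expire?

(a) grant + 16 years → 15 January 2031.
(b) filing + 23 years → 20 February 2032.
Later of the two: 20 February 2032.

February 20, 2032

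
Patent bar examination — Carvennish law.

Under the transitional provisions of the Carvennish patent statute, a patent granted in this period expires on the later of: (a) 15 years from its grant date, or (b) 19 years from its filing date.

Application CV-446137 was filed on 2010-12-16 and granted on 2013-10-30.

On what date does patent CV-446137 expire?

(a) grant + 15 years → 30 October 2028.
(b) filing + 19 years → 16 December 2029.
Later of the two: 16 December 2029.

December 16, 2029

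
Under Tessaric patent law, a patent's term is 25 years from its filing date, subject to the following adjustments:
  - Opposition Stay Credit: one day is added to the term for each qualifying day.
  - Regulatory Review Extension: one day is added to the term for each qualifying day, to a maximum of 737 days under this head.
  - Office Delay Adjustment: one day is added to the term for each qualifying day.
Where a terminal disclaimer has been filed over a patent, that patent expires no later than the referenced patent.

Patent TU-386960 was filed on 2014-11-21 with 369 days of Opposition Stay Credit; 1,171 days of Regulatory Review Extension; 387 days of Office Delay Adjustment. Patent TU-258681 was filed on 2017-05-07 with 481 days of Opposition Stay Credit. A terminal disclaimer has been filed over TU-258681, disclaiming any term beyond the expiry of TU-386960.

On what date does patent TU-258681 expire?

Natural term of TU-258681:
  Base: filing + 25 years → 7 May 2042.
  Opposition Stay Credit: +481 days → 31 August 2043.
Expiry of referenced patent TU-386960:
  Base: filing + 25 years → 21 November 2039.
  Opposition Stay Credit: +369 days → 24 November 2040.
  Regulatory Review Extension: 1171 days claimed exceeds the 737-day cap, so +737 days → 1 December 2042.
  Office Delay Adjustment: +387 days → 23 December 2043.
Terminal disclaimer: TU-258681 expires on the earlier of 31 August 2043 and 23 December 2043.

August 31, 2043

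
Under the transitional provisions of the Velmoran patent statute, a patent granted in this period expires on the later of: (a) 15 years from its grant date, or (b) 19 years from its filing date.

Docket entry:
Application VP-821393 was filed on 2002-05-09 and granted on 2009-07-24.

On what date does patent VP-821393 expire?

(a) grant + 15 years → 24 July 2024.
(b) filing + 19 years → 9 May 2021.
Later of the two: 24 July 2024.

July 24, 2024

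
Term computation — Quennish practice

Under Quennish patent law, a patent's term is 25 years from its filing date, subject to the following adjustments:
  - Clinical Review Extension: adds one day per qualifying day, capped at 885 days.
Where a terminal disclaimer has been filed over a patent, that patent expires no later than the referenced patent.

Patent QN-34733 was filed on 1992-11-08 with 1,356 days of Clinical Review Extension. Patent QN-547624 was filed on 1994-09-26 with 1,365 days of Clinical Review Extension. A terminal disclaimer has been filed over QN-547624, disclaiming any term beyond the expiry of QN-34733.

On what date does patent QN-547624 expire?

Natural term of QN-547624:
  Base: filing + 25 years → 26 September 2019.
  Clinical Review Extension: 1365 days claimed exceeds the 885-day cap, so +885 days → 27 February 2022.
Expiry of referenced patent QN-34733:
  Base: filing + 25 years → 8 November 2017.
  Clinical Review Extension: 1356 days claimed exceeds the 885-day cap, so +885 days → 11 April 2020.
Terminal disclaimer: QN-547624 expires on the earlier of 27 February 2022 and 11 April 2020.

April 11, 2020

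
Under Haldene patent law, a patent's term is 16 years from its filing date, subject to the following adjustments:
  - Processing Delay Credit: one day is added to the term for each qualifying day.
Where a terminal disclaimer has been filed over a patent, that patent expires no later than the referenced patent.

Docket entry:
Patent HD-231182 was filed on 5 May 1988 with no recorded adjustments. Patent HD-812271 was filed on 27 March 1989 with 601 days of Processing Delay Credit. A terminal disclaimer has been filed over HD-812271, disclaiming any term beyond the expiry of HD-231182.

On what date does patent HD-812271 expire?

May 5, 2004

Natural term of HD-812271:
  Base: filing + 16 years → 27 March 2005.
  Processing Delay Credit: +601 days → 18 November 2006.
Expiry of referenced patent HD-231182:
  Base: filing + 16 years → 5 May 2004.
Terminal disclaimer: HD-812271 expires on the earlier of 18 November 2006 and 5 May 2004.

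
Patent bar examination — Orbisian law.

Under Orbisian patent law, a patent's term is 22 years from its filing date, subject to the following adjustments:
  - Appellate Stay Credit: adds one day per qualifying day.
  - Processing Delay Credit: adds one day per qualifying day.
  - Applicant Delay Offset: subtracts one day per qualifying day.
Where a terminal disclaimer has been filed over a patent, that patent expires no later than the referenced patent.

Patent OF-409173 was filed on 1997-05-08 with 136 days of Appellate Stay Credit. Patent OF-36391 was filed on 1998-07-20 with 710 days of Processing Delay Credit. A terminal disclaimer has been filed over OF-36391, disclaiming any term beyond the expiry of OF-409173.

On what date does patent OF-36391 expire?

Natural term of OF-36391:
  Base: filing + 22 years → 20 July 2020.
  Processing Delay Credit: +710 days → 30 June 2022.
Expiry of referenced patent OF-409173:
  Base: filing + 22 years → 8 May 2019.
  Appellate Stay Credit: +136 days → 21 September 2019.
Terminal disclaimer: OF-36391 expires on the earlier of 30 June 2022 and 21 September 2019.

2019-09-21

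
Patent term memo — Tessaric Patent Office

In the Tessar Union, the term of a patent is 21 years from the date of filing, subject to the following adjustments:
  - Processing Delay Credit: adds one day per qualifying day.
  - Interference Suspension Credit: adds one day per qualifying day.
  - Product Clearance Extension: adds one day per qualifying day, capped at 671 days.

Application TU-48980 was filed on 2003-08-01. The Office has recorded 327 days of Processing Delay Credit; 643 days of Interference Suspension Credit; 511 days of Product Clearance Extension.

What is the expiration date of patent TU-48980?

Base term: filing date + 21 years → 1 August 2024.
Processing Delay Credit: +327 days → 24 June 2025.
Interference Suspension Credit: +643 days → 29 March 2027.
Product Clearance Extension: 511 days (within the 671-day cap) → +511 days → 21 August 2028.

August 21, 2028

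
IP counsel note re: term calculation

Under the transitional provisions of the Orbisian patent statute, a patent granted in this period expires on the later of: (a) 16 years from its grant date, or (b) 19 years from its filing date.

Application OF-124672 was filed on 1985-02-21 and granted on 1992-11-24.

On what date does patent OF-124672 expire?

November 24, 2008

(a) grant + 16 years → 24 November 2008.
(b) filing + 19 years → 21 February 2004.
Later of the two: 24 November 2008.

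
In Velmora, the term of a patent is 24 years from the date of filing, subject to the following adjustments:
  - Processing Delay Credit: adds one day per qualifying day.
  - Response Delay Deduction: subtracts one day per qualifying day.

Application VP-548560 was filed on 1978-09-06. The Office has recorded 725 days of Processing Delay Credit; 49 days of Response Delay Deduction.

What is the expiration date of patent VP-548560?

Base term: filing date + 24 years → 6 September 2002.
Processing Delay Credit: +725 days → 31 August 2004.
Response Delay Deduction: −49 days → 13 July 2004.

July 13, 2004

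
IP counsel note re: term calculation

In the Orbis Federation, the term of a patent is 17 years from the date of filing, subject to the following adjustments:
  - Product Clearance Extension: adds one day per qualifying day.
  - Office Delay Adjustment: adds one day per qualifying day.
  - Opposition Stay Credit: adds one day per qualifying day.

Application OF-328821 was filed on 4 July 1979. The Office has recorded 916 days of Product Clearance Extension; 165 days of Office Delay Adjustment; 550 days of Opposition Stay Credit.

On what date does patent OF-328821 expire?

Base term: filing date + 17 years → 4 July 1996.
Product Clearance Extension: +916 days → 6 January 1999.
Office Delay Adjustment: +165 days → 20 June 1999.
Opposition Stay Credit: +550 days → 21 December 2000.

2000-12-21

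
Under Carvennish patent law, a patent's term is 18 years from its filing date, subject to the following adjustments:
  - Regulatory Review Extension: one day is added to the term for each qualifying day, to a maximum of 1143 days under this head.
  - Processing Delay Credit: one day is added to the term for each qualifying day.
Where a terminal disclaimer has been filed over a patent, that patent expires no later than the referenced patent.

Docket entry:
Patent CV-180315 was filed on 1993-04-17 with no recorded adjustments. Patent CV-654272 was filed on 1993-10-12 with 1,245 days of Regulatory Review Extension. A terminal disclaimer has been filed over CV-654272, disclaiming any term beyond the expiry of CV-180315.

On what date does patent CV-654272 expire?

Natural term of CV-654272:
  Base: filing + 18 years → 12 October 2011.
  Regulatory Review Extension: 1245 days claimed exceeds the 1143-day cap, so +1143 days → 28 November 2014.
Expiry of referenced patent CV-180315:
  Base: filing + 18 years → 17 April 2011.
Terminal disclaimer: CV-654272 expires on the earlier of 28 November 2014 and 17 April 2011.

2011-04-17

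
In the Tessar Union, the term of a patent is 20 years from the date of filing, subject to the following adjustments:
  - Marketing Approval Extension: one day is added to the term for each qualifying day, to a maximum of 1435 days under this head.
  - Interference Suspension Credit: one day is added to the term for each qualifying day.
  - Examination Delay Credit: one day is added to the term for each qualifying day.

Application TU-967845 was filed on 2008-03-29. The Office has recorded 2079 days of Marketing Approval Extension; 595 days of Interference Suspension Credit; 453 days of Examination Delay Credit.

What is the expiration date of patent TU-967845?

2035-01-15

Base term: filing date + 20 years → 29 March 2028.
Marketing Approval Extension: 2079 days claimed exceeds the 1435-day cap, so +1435 days → 3 March 2032.
Interference Suspension Credit: +595 days → 19 October 2033.
Examination Delay Credit: +453 days → 15 January 2035.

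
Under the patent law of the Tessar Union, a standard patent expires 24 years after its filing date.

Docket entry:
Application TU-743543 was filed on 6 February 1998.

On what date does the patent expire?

Filing date + 24 years → 6 February 2022.

February 6, 2022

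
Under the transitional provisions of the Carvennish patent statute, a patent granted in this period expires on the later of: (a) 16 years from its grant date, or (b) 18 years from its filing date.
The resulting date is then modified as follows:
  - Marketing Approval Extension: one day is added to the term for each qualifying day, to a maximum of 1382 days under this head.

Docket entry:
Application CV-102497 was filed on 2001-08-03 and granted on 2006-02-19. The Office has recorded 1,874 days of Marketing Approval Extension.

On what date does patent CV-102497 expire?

(a) grant + 16 years → 19 February 2022.
(b) filing + 18 years → 3 August 2019.
Later of the two: 19 February 2022.
Marketing Approval Extension: 1874 days claimed exceeds the 1382-day cap, so +1382 days → 2 December 2025.

2025-12-02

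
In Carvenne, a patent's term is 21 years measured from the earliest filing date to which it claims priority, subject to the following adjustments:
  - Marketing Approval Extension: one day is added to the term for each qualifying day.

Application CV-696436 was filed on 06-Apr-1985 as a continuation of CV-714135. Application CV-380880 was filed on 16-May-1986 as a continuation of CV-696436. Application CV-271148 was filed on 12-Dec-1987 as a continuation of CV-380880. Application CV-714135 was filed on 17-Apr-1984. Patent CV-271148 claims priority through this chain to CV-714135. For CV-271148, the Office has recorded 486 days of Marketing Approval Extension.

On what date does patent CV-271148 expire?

August 16, 2006

Earliest priority filing: 17 April 1984.
Base term: 17 April 1984 + 21 years → 17 April 2005.
Marketing Approval Extension: +486 days → 16 August 2006.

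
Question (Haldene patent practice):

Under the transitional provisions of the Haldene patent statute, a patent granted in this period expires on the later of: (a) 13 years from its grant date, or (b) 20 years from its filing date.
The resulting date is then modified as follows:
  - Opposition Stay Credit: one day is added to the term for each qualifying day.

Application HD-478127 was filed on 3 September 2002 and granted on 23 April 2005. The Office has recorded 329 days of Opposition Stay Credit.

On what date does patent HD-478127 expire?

July 29, 2023

(a) grant + 13 years → 23 April 2018.
(b) filing + 20 years → 3 September 2022.
Later of the two: 3 September 2022.
Opposition Stay Credit: +329 days → 29 July 2023.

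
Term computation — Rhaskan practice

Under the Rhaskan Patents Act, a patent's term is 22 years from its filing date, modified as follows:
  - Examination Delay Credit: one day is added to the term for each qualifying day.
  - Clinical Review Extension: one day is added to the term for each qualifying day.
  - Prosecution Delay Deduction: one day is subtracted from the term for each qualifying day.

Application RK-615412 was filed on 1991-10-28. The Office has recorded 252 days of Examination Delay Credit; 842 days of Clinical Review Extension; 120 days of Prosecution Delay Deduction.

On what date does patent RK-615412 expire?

June 28, 2016

Base term: filing date + 22 years → 28 October 2013.
Examination Delay Credit: +252 days → 7 July 2014.
Clinical Review Extension: +842 days → 26 October 2016.
Prosecution Delay Deduction: −120 days → 28 June 2016.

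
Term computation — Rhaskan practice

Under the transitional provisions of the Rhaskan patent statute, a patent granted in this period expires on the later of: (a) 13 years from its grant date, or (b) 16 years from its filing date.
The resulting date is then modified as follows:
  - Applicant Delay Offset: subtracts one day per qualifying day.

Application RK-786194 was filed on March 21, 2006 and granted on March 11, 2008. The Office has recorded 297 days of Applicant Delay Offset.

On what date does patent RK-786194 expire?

2021-05-28

(a) grant + 13 years → 11 March 2021.
(b) filing + 16 years → 21 March 2022.
Later of the two: 21 March 2022.
Applicant Delay Offset: −297 days → 28 May 2021.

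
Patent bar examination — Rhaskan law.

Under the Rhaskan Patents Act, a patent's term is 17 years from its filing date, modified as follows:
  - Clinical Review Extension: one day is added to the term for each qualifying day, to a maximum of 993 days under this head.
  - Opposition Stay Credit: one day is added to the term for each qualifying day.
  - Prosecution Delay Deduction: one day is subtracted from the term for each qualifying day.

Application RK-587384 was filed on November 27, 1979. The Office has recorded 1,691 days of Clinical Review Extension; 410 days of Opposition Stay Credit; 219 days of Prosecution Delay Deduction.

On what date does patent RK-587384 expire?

Base term: filing date + 17 years → 27 November 1996.
Clinical Review Extension: 1691 days claimed exceeds the 993-day cap, so +993 days → 17 August 1999.
Opposition Stay Credit: +410 days → 30 September 2000.
Prosecution Delay Deduction: −219 days → 24 February 2000.

2000-02-24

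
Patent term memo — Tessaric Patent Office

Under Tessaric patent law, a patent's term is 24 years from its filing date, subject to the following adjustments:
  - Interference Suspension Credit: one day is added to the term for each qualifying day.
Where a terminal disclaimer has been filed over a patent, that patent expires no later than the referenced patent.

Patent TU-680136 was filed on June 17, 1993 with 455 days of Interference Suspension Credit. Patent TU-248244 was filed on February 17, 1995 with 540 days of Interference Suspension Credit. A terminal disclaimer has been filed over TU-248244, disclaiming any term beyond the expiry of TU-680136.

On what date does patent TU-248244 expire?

Natural term of TU-248244:
  Base: filing + 24 years → 17 February 2019.
  Interference Suspension Credit: +540 days → 10 August 2020.
Expiry of referenced patent TU-680136:
  Base: filing + 24 years → 17 June 2017.
  Interference Suspension Credit: +455 days → 15 September 2018.
Terminal disclaimer: TU-248244 expires on the earlier of 10 August 2020 and 15 September 2018.

2018-09-15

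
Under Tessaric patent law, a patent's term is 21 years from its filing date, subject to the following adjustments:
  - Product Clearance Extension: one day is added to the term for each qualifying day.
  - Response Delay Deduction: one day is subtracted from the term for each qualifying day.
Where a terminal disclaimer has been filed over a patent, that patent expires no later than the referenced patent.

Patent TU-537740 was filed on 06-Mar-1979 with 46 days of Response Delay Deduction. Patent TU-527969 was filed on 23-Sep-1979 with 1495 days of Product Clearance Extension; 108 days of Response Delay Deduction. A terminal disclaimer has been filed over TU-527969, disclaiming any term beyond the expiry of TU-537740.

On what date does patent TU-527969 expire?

Natural term of TU-527969:
  Base: filing + 21 years → 23 September 2000.
  Product Clearance Extension: +1495 days → 27 October 2004.
  Response Delay Deduction: −108 days → 11 July 2004.
Expiry of referenced patent TU-537740:
  Base: filing + 21 years → 6 March 2000.
  Response Delay Deduction: −46 days → 20 January 2000.
Terminal disclaimer: TU-527969 expires on the earlier of 11 July 2004 and 20 January 2000.

2000-01-20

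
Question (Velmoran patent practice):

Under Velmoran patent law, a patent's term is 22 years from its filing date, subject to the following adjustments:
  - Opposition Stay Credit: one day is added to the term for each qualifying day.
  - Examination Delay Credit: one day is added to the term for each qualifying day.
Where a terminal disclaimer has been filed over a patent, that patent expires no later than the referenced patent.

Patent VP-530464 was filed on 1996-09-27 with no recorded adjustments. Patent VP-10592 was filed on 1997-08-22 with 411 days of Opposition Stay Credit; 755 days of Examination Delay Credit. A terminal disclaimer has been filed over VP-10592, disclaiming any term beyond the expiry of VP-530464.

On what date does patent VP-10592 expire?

Natural term of VP-10592:
  Base: filing + 22 years → 22 August 2019.
  Opposition Stay Credit: +411 days → 6 October 2020.
  Examination Delay Credit: +755 days → 31 October 2022.
Expiry of referenced patent VP-530464:
  Base: filing + 22 years → 27 September 2018.
Terminal disclaimer: VP-10592 expires on the earlier of 31 October 2022 and 27 September 2018.

2018-09-27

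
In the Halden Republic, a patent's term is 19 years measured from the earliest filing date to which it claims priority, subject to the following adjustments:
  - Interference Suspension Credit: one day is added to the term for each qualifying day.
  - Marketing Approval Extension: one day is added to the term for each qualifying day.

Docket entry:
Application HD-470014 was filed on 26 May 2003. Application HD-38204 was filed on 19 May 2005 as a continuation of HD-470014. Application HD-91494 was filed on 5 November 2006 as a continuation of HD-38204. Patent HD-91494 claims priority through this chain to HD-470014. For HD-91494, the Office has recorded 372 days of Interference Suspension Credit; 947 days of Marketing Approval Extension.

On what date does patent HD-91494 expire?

January 4, 2026

Earliest priority filing: 26 May 2003.
Base term: 26 May 2003 + 19 years → 26 May 2022.
Interference Suspension Credit: +372 days → 2 June 2023.
Marketing Approval Extension: +947 days → 4 January 2026.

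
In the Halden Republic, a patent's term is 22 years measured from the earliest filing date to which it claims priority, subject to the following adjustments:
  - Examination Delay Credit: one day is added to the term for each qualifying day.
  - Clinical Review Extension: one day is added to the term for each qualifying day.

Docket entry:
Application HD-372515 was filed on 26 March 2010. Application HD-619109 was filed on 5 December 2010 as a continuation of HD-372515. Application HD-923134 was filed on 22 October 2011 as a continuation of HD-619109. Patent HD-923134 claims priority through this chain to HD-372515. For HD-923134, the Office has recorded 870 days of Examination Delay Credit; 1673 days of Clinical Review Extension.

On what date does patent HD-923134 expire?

Earliest priority filing: 26 March 2010.
Base term: 26 March 2010 + 22 years → 26 March 2032.
Examination Delay Credit: +870 days → 13 August 2034.
Clinical Review Extension: +1673 days → 13 March 2039.

2039-03-13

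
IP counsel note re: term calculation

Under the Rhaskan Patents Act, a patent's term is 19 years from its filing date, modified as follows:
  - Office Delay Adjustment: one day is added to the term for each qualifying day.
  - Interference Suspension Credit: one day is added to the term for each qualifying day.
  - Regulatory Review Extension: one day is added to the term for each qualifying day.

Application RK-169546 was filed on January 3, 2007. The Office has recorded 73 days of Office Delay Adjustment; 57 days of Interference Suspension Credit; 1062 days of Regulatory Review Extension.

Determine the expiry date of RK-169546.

Base term: filing date + 19 years → 3 January 2026.
Office Delay Adjustment: +73 days → 17 March 2026.
Interference Suspension Credit: +57 days → 13 May 2026.
Regulatory Review Extension: +1062 days → 9 April 2029.

April 9, 2029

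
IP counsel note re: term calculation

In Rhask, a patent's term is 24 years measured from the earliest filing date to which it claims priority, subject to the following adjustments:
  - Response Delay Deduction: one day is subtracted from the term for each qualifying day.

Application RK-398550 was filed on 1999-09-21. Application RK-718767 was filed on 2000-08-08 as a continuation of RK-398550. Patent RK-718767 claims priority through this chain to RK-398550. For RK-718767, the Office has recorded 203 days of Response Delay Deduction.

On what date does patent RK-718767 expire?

Earliest priority filing: 21 September 1999.
Base term: 21 September 1999 + 24 years → 21 September 2023.
Response Delay Deduction: −203 days → 2 March 2023.

2023-03-02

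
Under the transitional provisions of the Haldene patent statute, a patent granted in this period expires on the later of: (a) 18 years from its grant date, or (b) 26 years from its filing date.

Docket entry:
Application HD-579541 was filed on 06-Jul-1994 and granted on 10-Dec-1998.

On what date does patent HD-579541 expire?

2020-07-06

(a) grant + 18 years → 10 December 2016.
(b) filing + 26 years → 6 July 2020.
Later of the two: 6 July 2020.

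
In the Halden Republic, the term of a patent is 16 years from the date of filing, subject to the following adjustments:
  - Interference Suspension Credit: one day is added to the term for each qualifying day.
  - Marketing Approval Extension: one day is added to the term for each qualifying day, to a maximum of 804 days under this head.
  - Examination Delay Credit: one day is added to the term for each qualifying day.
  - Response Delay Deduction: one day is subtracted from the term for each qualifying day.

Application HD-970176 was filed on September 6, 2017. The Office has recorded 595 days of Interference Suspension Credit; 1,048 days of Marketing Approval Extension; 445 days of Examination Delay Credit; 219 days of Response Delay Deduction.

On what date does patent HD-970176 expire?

Base term: filing date + 16 years → 6 September 2033.
Interference Suspension Credit: +595 days → 24 April 2035.
Marketing Approval Extension: 1048 days claimed exceeds the 804-day cap, so +804 days → 6 July 2037.
Examination Delay Credit: +445 days → 24 September 2038.
Response Delay Deduction: −219 days → 17 February 2038.

2038-02-17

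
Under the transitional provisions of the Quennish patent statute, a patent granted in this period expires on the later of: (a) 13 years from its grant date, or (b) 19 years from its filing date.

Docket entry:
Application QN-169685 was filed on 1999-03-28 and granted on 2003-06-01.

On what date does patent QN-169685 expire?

(a) grant + 13 years → 1 June 2016.
(b) filing + 19 years → 28 March 2018.
Later of the two: 28 March 2018.

2018-03-28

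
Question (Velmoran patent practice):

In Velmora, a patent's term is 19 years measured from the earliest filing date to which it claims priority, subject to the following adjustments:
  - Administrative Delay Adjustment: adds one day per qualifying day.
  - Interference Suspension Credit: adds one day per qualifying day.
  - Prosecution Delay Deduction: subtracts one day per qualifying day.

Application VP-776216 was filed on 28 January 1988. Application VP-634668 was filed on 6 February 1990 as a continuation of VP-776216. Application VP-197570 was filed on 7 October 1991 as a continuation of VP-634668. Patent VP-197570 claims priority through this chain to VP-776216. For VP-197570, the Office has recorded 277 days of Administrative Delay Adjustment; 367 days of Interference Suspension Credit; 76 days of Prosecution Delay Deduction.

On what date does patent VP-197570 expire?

Earliest priority filing: 28 January 1988.
Base term: 28 January 1988 + 19 years → 28 January 2007.
Administrative Delay Adjustment: +277 days → 1 November 2007.
Interference Suspension Credit: +367 days → 2 November 2008.
Prosecution Delay Deduction: −76 days → 18 August 2008.

2008-08-18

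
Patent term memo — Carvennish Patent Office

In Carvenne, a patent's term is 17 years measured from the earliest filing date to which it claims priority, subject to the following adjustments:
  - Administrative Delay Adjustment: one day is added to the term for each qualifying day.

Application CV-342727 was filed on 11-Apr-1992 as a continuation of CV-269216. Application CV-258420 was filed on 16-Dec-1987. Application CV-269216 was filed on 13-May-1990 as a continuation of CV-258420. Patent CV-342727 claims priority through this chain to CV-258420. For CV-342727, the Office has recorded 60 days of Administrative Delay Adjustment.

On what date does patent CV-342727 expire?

February 14, 2005

Earliest priority filing: 16 December 1987.
Base term: 16 December 1987 + 17 years → 16 December 2004.
Administrative Delay Adjustment: +60 days → 14 February 2005.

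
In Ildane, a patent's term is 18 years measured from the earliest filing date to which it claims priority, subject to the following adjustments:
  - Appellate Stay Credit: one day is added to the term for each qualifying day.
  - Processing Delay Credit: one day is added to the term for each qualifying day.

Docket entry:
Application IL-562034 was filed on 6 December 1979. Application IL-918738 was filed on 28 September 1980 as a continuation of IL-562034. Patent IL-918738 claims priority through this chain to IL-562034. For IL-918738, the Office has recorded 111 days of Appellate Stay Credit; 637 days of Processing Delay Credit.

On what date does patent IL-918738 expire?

December 24, 1999

Earliest priority filing: 6 December 1979.
Base term: 6 December 1979 + 18 years → 6 December 1997.
Appellate Stay Credit: +111 days → 27 March 1998.
Processing Delay Credit: +637 days → 24 December 1999.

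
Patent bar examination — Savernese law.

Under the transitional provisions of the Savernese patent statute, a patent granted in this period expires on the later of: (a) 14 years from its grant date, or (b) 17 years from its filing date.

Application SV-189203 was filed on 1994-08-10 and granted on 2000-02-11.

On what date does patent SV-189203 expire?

(a) grant + 14 years → 11 February 2014.
(b) filing + 17 years → 10 August 2011.
Later of the two: 11 February 2014.

2014-02-11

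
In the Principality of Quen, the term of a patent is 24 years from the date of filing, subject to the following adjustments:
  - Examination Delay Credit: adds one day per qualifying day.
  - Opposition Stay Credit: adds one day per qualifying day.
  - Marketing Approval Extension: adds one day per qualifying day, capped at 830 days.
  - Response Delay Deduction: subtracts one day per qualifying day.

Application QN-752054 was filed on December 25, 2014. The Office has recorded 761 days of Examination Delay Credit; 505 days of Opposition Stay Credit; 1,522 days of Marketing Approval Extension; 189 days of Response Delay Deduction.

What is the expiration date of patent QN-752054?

March 15, 2044

Base term: filing date + 24 years → 25 December 2038.
Examination Delay Credit: +761 days → 24 January 2041.
Opposition Stay Credit: +505 days → 13 June 2042.
Marketing Approval Extension: 1522 days claimed exceeds the 830-day cap, so +830 days → 20 September 2044.
Response Delay Deduction: −189 days → 15 March 2044.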